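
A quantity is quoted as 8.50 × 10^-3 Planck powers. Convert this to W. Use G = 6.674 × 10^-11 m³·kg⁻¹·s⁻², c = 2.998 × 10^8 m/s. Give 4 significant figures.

3.085 × 10^50 W

One Planck power: P_P = c⁵/G = 3.629 × 10^52 W.
8.50 × 10^-3 × 3.629 × 10^52 W = 3.085 × 10^50 W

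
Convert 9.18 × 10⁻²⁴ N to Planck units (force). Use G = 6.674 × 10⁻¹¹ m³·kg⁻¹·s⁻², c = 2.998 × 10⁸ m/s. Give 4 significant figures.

7.584 × 10⁻⁶⁸

Planck force: F_P = c⁴/G = 1.210 × 10⁴⁴ N.
9.18 × 10⁻²⁴ / 1.210 × 10⁴⁴ = 7.584 × 10⁻⁶⁸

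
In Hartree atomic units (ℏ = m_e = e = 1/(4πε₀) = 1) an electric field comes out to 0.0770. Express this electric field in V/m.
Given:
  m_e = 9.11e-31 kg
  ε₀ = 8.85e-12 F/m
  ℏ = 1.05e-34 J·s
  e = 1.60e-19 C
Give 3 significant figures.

One atomic unit of electric field: E_au = E_h/(e a₀) = m_e²e⁵/((4πε₀)³ℏ⁴) = 5.20e11 V/m.
0.0770 × 5.20e11 V/m = 4.01e10 V/m

4.01e10 V/m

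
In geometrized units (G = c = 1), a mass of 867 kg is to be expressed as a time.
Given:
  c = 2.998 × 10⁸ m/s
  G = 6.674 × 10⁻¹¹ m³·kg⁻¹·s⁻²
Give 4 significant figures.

Mass → time via G/c³.
867 kg × (G/c³) = 2.147 × 10⁻³³ s

2.147 × 10⁻³³ s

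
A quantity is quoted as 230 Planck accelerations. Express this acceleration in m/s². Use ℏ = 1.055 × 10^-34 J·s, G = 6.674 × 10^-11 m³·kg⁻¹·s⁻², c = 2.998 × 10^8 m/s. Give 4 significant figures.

One Planck acceleration: a_P = √(c⁷/(ℏG)) = 5.560 × 10^51 m/s².
230 × 5.560 × 10^51 m/s² = 1.279 × 10^54 m/s²

1.279 × 10^54 m/s²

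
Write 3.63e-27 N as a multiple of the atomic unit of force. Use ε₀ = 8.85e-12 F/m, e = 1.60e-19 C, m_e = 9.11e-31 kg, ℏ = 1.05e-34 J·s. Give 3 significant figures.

atomic unit of force: F_au = E_h/a₀ = m_e²e⁶/((4πε₀)³ℏ⁴) = 8.33e-8 N.
3.63e-27 / 8.33e-8 = 4.36e-20

4.36e-20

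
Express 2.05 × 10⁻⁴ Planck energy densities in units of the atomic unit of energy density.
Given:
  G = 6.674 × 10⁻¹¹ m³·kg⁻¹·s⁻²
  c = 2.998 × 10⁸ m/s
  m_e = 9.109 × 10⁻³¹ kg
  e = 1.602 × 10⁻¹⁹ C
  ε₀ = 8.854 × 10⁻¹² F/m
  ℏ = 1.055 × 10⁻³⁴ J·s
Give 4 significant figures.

Planck energy density: u_P = c⁷/(ℏG²) = 4.632 × 10¹¹³ J/m³
atomic unit of energy density: u_au = E_h/a₀³ = m_e⁴e¹⁰/((4πε₀)⁵ℏ⁸) = 2.929 × 10¹³ J/m³
2.05 × 10⁻⁴ × 4.632 × 10¹¹³ / 2.929 × 10¹³ = 3.242 × 10⁹⁶

3.242 × 10⁹⁶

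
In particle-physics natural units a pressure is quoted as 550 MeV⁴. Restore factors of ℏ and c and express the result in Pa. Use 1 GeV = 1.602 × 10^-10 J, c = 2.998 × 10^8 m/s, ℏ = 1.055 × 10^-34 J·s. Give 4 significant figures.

Pressure is [E]/[L]³ = [E]⁴/(ℏc)³.
1 GeV⁴ → 1/(ℏc)³ × (1 GeV in J)⁴ = 2.082 × 10^37 Pa.
Convert the energy scale: 550 MeV⁴ = 5.50 × 10^-10 GeV⁴.
Result: 5.50 × 10^-10 × 2.082 × 10^37 = 1.145 × 10^28 Pa.

1.145 × 10^28 Pa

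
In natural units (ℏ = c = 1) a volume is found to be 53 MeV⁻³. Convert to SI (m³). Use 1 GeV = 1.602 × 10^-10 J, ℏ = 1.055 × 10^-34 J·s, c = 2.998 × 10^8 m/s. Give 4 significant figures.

4.079 × 10^-37 m³

Volume is [L]³ = [E]⁻³·(ℏc)³.
1 GeV⁻³ → (ℏc)³ × (1 GeV in J)⁻³ = 7.696 × 10^-48 m³.
Convert the energy scale: 53 MeV⁻³ = 5.30 × 10^10 GeV⁻³.
Result: 5.30 × 10^10 × 7.696 × 10^-48 = 4.079 × 10^-37 m³.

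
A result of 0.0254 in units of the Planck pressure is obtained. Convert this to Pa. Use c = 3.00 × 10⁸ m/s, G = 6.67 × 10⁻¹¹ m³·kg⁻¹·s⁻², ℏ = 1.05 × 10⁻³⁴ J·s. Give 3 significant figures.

One Planck pressure: p_P = c⁷/(ℏG²) = 4.68 × 10¹¹³ Pa.
0.0254 × 4.68 × 10¹¹³ Pa = 1.19 × 10¹¹² Pa

1.19 × 10¹¹² Pa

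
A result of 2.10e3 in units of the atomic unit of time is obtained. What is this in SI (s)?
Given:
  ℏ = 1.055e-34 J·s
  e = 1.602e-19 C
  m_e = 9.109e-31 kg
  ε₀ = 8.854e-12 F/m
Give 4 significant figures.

5.088e-14 s

One atomic unit of time: τ_au = (4πε₀)²ℏ³/(m_e e⁴) = 2.423e-17 s.
2.10e3 × 2.423e-17 s = 5.088e-14 s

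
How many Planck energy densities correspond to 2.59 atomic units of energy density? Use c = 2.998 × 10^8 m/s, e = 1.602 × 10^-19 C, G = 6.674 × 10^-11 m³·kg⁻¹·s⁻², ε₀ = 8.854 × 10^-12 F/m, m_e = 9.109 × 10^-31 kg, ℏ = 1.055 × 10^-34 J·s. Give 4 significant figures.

atomic unit of energy density: u_au = E_h/a₀³ = m_e⁴e¹⁰/((4πε₀)⁵ℏ⁸) = 2.929 × 10^13 J/m³
Planck energy density: u_P = c⁷/(ℏG²) = 4.632 × 10^113 J/m³
2.59 × 2.929 × 10^13 / 4.632 × 10^113 = 1.638 × 10^-100

1.638 × 10^-100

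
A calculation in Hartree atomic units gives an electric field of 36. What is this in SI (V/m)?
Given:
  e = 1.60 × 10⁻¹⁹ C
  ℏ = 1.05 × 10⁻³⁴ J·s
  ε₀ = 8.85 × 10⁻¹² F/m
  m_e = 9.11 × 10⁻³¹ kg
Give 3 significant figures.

One atomic unit of electric field: E_au = E_h/(e a₀) = m_e²e⁵/((4πε₀)³ℏ⁴) = 5.20 × 10¹¹ V/m.
36 × 5.20 × 10¹¹ V/m = 1.87 × 10¹³ V/m

1.87 × 10¹³ V/m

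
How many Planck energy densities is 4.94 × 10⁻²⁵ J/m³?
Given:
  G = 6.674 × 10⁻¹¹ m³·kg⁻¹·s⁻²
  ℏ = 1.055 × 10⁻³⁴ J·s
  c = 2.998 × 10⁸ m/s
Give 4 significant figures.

1.066 × 10⁻¹³⁸

Planck energy density: u_P = c⁷/(ℏG²) = 4.632 × 10¹¹³ J/m³.
4.94 × 10⁻²⁵ / 4.632 × 10¹¹³ = 1.066 × 10⁻¹³⁸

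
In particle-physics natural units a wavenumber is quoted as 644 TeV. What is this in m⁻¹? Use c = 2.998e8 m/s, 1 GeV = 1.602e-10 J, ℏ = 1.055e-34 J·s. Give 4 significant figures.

3.262e21 m⁻¹

Inverse length is [E]/(ℏc).
1 GeV → 1/(ℏc) × (1 GeV in J) = 5.065e15 m⁻¹.
Convert the energy scale: 644 TeV = 6.44e5 GeV.
Result: 6.44e5 × 5.065e15 = 3.262e21 m⁻¹.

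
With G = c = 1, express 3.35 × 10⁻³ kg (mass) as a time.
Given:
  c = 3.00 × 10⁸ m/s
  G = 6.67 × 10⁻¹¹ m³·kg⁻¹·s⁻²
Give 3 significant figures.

Mass → time via G/c³.
3.35 × 10⁻³ kg × (G/c³) = 8.28 × 10⁻³⁹ s

8.28 × 10⁻³⁹ s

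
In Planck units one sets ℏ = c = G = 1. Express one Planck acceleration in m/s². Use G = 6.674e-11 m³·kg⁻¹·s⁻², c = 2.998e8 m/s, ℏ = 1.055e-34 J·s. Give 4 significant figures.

a_P = √(c⁷/(ℏG))
  = √(3.092e103)
  = 5.560e51 m/s²

5.560e51 m/s²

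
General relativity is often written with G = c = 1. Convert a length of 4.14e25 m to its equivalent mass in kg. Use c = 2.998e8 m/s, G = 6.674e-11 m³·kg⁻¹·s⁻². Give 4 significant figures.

5.575e52 kg

Length → mass via c²/G.
4.14e25 m × (c²/G) = 5.575e52 kg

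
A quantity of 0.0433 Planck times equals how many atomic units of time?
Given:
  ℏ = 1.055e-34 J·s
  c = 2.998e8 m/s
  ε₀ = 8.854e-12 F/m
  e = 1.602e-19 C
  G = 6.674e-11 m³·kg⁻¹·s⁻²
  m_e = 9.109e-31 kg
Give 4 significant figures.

Planck time: t_P = √(ℏG/c⁵) = 5.392e-44 s
atomic unit of time: τ_au = (4πε₀)²ℏ³/(m_e e⁴) = 2.423e-17 s
0.0433 × 5.392e-44 / 2.423e-17 = 9.636e-29

9.636e-29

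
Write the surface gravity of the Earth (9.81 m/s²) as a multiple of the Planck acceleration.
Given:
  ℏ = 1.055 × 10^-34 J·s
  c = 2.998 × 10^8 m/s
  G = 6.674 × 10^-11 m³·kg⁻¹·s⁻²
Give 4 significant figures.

Planck acceleration: a_P = √(c⁷/(ℏG)) = 5.560 × 10^51 m/s².
9.81 / 5.560 × 10^51 = 1.764 × 10^-51

1.764 × 10^-51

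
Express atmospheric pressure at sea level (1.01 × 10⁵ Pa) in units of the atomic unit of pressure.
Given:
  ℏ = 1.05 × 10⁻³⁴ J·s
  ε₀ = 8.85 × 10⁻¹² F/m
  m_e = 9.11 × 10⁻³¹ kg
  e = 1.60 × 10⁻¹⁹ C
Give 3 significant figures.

atomic unit of pressure: P_au = E_h/a₀³ = m_e⁴e¹⁰/((4πε₀)⁵ℏ⁸) = 3.01 × 10¹³ Pa.
1.01 × 10⁵ / 3.01 × 10¹³ = 3.35 × 10⁻⁹

3.35 × 10⁻⁹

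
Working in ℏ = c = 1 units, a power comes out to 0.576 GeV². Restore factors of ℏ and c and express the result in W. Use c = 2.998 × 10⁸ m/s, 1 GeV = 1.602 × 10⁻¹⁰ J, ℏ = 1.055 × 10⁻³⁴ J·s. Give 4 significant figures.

Power is [E]/[T] = [E]²/ℏ.
1 GeV² → 1/ℏ × (1 GeV in J)² = 2.433 × 10¹⁴ W.
Result: 0.576 × 2.433 × 10¹⁴ = 1.401 × 10¹⁴ W.

1.401 × 10¹⁴ W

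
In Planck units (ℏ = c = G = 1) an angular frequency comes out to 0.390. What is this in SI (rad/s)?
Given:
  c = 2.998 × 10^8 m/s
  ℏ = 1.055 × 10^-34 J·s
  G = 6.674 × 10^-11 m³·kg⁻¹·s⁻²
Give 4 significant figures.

One Planck angular frequency: ω_P = √(c⁵/(ℏG)) = 1.855 × 10^43 rad/s.
0.390 × 1.855 × 10^43 rad/s = 7.233 × 10^42 rad/s

7.233 × 10^42 rad/s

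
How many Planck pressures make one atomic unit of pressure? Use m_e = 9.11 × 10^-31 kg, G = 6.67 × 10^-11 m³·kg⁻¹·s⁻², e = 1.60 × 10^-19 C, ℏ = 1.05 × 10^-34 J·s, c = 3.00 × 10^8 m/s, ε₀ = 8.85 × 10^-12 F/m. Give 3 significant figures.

6.44 × 10^-101

atomic unit of pressure: P_au = E_h/a₀³ = m_e⁴e¹⁰/((4πε₀)⁵ℏ⁸) = 3.01 × 10^13 Pa
Planck pressure: p_P = c⁷/(ℏG²) = 4.68 × 10^113 Pa
ratio = 3.01 × 10^13 / 4.68 × 10^113 = 6.44 × 10^-101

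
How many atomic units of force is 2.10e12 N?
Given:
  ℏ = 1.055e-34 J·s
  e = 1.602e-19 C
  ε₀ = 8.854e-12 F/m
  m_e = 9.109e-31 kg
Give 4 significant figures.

2.555e19

atomic unit of force: F_au = E_h/a₀ = m_e²e⁶/((4πε₀)³ℏ⁴) = 8.220e-8 N.
2.10e12 / 8.220e-8 = 2.555e19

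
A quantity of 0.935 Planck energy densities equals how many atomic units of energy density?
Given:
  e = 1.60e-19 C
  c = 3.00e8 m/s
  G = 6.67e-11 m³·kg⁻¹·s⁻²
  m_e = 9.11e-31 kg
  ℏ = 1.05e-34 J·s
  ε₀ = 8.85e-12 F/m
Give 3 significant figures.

1.45e100

Planck energy density: u_P = c⁷/(ℏG²) = 4.68e113 J/m³
atomic unit of energy density: u_au = E_h/a₀³ = m_e⁴e¹⁰/((4πε₀)⁵ℏ⁸) = 3.01e13 J/m³
0.935 × 4.68e113 / 3.01e13 = 1.45e100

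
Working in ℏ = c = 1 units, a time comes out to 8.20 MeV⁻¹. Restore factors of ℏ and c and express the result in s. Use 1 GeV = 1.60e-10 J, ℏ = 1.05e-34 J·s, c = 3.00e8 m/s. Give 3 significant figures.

A time is [E]⁻¹ in ℏ=c=1; restore one factor of ℏ.
1 GeV⁻¹ → ℏ × (1 GeV in J)⁻¹ = 6.56e-25 s.
Convert the energy scale: 8.20 MeV⁻¹ = 8.20e3 GeV⁻¹.
Result: 8.20e3 × 6.56e-25 = 5.38e-21 s.

5.38e-21 s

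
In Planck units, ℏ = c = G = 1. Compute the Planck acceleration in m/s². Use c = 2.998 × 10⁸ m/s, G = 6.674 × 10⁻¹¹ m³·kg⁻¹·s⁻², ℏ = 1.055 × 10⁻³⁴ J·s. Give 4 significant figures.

Dimensional analysis gives a_P = √(c⁷/(ℏG)).
  = √(3.092 × 10¹⁰³)
  = 5.560 × 10⁵¹ m/s²

5.560 × 10⁵¹ m/s²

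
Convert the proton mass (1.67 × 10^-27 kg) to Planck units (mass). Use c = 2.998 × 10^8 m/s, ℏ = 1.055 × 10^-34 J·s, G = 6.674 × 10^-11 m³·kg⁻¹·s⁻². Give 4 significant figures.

Planck mass: m_P = √(ℏc/G) = 2.177 × 10^-8 kg.
1.67 × 10^-27 / 2.177 × 10^-8 = 7.671 × 10^-20

7.671 × 10^-20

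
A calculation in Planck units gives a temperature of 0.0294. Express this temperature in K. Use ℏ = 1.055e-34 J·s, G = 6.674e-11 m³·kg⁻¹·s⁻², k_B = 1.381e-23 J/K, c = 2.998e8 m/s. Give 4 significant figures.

4.165e30 K

One Planck temperature: T_P = √(ℏc⁵/G) / k_B = 1.417e32 K.
0.0294 × 1.417e32 K = 4.165e30 K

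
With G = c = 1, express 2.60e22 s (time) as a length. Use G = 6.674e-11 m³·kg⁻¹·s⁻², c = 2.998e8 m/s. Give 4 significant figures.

7.795e30 m

Time → length via c.
2.60e22 s × (c) = 7.795e30 m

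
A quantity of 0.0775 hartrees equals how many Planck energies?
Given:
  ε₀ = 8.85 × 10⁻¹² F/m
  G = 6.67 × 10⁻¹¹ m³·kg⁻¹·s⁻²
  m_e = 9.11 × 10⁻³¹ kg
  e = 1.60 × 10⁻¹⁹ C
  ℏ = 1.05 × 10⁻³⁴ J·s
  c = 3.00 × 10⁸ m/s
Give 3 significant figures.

1.73 × 10⁻²⁸

hartree: E_h = m_e e⁴/(4πε₀ℏ)² = 4.38 × 10⁻¹⁸ J
Planck energy: E_P = √(ℏc⁵/G) = 1.96 × 10⁹ J
0.0775 × 4.38 × 10⁻¹⁸ / 1.96 × 10⁹ = 1.73 × 10⁻²⁸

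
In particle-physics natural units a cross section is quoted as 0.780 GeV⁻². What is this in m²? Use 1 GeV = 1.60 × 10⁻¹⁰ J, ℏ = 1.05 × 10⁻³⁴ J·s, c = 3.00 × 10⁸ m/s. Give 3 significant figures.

Area is [L]² = [E]⁻²·(ℏc)²; restore (ℏc)².
1 GeV⁻² → (ℏc)² × (1 GeV in J)⁻² = 3.88 × 10⁻³² m².
Result: 0.780 × 3.88 × 10⁻³² = 3.02 × 10⁻³² m².

3.02 × 10⁻³² m²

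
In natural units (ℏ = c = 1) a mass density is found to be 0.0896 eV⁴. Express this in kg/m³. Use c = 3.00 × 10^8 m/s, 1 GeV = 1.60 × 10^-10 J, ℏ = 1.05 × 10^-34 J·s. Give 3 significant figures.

Mass density is [E]/(c²[L]³) = [E]⁴/(ℏ³c⁵).
1 GeV⁴ → 1/(ℏ³c⁵) × (1 GeV in J)⁴ = 2.33 × 10^20 kg/m³.
Convert the energy scale: 0.0896 eV⁴ = 8.96 × 10^-38 GeV⁴.
Result: 8.96 × 10^-38 × 2.33 × 10^20 = 2.09 × 10^-17 kg/m³.

2.09 × 10^-17 kg/m³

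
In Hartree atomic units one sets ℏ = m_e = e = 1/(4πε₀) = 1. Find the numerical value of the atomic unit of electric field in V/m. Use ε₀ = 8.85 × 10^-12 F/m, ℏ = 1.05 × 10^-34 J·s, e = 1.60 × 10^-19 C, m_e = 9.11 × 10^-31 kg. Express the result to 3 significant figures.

E_au = E_h/(e a₀) = m_e²e⁵/((4πε₀)³ℏ⁴)
E_h = 4.38 × 10^-18 J
a₀ = 5.26 × 10^-11 m
E_h/(e·a₀) = 5.20 × 10^11 V/m

5.20 × 10^11 V/m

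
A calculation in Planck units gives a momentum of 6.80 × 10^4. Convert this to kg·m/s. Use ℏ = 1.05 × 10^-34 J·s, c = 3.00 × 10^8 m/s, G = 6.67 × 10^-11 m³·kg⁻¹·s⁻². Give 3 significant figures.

One Planck momentum: p_P = √(ℏc³/G) = 6.52 kg·m/s.
6.80 × 10^4 × 6.52 kg·m/s = 4.43 × 10^5 kg·m/s

4.43 × 10^5 kg·m/s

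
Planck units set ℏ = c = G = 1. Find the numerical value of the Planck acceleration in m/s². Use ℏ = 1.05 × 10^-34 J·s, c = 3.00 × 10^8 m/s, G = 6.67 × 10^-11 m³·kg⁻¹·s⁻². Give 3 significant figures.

From ℏ = c = G = 1 the acceleration scale is a_P = √(c⁷/(ℏG)).
  = √(3.12 × 10^103)
  = 5.59 × 10^51 m/s²

5.59 × 10^51 m/s²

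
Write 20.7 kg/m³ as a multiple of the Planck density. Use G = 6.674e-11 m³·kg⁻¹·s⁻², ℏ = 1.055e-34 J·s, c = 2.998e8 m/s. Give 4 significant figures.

4.016e-96

Planck density: ρ_P = c⁵/(ℏG²) = 5.154e96 kg/m³.
20.7 / 5.154e96 = 4.016e-96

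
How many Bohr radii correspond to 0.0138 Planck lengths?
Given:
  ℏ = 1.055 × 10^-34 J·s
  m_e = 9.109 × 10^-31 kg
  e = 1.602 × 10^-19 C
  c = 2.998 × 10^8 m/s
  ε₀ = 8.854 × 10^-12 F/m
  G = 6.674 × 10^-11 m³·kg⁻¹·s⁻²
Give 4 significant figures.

Planck length: ℓ_P = √(ℏG/c³) = 1.616 × 10^-35 m
Bohr radius: a₀ = 4πε₀ℏ²/(m_e e²) = 5.297 × 10^-11 m
0.0138 × 1.616 × 10^-35 / 5.297 × 10^-11 = 4.211 × 10^-27

4.211 × 10^-27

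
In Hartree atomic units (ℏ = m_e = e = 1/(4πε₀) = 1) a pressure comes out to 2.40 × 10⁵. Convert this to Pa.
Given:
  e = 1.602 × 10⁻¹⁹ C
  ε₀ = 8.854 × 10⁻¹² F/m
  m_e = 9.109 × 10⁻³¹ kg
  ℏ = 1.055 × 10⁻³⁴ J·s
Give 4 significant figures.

One atomic unit of pressure: P_au = E_h/a₀³ = m_e⁴e¹⁰/((4πε₀)⁵ℏ⁸) = 2.929 × 10¹³ Pa.
2.40 × 10⁵ × 2.929 × 10¹³ Pa = 7.030 × 10¹⁸ Pa

7.030 × 10¹⁸ Pa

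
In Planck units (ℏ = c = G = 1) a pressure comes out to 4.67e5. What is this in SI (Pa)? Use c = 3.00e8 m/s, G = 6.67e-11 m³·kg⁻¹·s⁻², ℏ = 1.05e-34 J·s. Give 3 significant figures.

One Planck pressure: p_P = c⁷/(ℏG²) = 4.68e113 Pa.
4.67e5 × 4.68e113 Pa = 2.19e119 Pa

2.19e119 Pa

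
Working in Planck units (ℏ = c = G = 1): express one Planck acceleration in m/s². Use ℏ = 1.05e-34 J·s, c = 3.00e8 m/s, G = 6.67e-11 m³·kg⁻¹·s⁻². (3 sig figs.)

From ℏ = c = G = 1 the acceleration scale is a_P = √(c⁷/(ℏG)).
  = √(3.12e103)
  = 5.59e51 m/s²

5.59e51 m/s²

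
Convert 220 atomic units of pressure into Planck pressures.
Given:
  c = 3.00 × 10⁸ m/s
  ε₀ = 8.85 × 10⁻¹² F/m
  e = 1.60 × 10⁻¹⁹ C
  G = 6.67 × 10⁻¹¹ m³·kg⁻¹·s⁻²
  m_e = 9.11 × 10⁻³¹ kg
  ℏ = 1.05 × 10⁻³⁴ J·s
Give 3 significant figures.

1.42 × 10⁻⁹⁸

atomic unit of pressure: P_au = E_h/a₀³ = m_e⁴e¹⁰/((4πε₀)⁵ℏ⁸) = 3.01 × 10¹³ Pa
Planck pressure: p_P = c⁷/(ℏG²) = 4.68 × 10¹¹³ Pa
220 × 3.01 × 10¹³ / 4.68 × 10¹¹³ = 1.42 × 10⁻⁹⁸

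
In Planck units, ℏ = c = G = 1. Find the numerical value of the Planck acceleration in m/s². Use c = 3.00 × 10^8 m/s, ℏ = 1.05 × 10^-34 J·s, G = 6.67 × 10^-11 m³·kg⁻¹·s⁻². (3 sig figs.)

5.59 × 10^51 m/s²

Dimensional analysis gives a_P = √(c⁷/(ℏG)).
  = √(3.12 × 10^103)
  = 5.59 × 10^51 m/s²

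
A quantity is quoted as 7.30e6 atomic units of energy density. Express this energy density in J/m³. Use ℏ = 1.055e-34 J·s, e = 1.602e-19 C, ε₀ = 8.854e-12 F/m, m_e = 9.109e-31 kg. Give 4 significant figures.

One atomic unit of energy density: u_au = E_h/a₀³ = m_e⁴e¹⁰/((4πε₀)⁵ℏ⁸) = 2.929e13 J/m³.
7.30e6 × 2.929e13 J/m³ = 2.138e20 J/m³

2.138e20 J/m³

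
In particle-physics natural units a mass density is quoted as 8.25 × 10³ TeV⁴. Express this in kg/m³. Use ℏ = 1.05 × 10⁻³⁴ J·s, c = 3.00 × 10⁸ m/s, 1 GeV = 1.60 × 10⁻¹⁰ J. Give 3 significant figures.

Mass density is [E]/(c²[L]³) = [E]⁴/(ℏ³c⁵).
1 GeV⁴ → 1/(ℏ³c⁵) × (1 GeV in J)⁴ = 2.33 × 10²⁰ kg/m³.
Convert the energy scale: 8.25 × 10³ TeV⁴ = 8.25 × 10¹⁵ GeV⁴.
Result: 8.25 × 10¹⁵ × 2.33 × 10²⁰ = 1.92 × 10³⁶ kg/m³.

1.92 × 10³⁶ kg/m³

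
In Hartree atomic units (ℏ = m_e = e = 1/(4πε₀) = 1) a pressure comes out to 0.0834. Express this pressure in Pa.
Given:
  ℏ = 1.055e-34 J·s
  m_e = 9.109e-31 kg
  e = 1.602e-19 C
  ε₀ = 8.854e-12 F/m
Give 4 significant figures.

One atomic unit of pressure: P_au = E_h/a₀³ = m_e⁴e¹⁰/((4πε₀)⁵ℏ⁸) = 2.929e13 Pa.
0.0834 × 2.929e13 Pa = 2.443e12 Pa

2.443e12 Pa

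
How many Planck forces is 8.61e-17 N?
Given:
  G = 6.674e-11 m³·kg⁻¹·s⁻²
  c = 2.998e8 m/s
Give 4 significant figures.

Planck force: F_P = c⁴/G = 1.210e44 N.
8.61e-17 / 1.210e44 = 7.113e-61

7.113e-61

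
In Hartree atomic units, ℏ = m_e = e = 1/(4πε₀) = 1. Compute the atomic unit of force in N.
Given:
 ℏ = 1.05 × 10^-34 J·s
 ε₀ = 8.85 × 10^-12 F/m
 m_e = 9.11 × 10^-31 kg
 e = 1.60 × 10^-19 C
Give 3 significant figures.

8.33 × 10^-8 N

Dimensional analysis gives F_au = E_h/a₀ = m_e²e⁶/((4πε₀)³ℏ⁴).
E_h = 4.38 × 10^-18 J
a₀ = 5.26 × 10^-11 m
E_h/a₀ = 8.33 × 10^-8 N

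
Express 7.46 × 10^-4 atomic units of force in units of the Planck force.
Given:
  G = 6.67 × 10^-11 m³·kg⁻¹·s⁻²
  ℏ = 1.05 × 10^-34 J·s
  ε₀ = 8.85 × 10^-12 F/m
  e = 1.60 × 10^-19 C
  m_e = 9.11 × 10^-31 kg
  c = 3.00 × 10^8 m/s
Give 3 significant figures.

atomic unit of force: F_au = E_h/a₀ = m_e²e⁶/((4πε₀)³ℏ⁴) = 8.33 × 10^-8 N
Planck force: F_P = c⁴/G = 1.21 × 10^44 N
7.46 × 10^-4 × 8.33 × 10^-8 / 1.21 × 10^44 = 5.12 × 10^-55

5.12 × 10^-55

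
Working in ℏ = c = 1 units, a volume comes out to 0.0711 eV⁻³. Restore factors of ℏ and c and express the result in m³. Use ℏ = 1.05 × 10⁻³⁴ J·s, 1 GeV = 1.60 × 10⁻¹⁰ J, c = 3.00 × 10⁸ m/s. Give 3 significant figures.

5.43 × 10⁻²² m³

Volume is [L]³ = [E]⁻³·(ℏc)³.
1 GeV⁻³ → (ℏc)³ × (1 GeV in J)⁻³ = 7.63 × 10⁻⁴⁸ m³.
Convert the energy scale: 0.0711 eV⁻³ = 7.11 × 10²⁵ GeV⁻³.
Result: 7.11 × 10²⁵ × 7.63 × 10⁻⁴⁸ = 5.43 × 10⁻²² m³.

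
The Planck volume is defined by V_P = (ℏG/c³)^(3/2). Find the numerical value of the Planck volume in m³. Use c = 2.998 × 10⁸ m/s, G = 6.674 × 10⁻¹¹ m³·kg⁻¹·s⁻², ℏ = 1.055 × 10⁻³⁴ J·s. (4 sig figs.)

4.224 × 10⁻¹⁰⁵ m³

V_P = (ℏG/c³)^(3/2)
  = √(1.784 × 10⁻²⁰⁹)
  = 4.224 × 10⁻¹⁰⁵ m³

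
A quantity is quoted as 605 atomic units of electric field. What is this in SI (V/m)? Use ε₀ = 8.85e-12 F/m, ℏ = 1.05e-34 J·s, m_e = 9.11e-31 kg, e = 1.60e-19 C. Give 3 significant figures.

One atomic unit of electric field: E_au = E_h/(e a₀) = m_e²e⁵/((4πε₀)³ℏ⁴) = 5.20e11 V/m.
605 × 5.20e11 V/m = 3.15e14 V/m

3.15e14 V/m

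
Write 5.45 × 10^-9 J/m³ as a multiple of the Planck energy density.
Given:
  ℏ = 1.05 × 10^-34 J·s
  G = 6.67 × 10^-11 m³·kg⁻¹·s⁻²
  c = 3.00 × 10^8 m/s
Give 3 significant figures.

1.16 × 10^-122

Planck energy density: u_P = c⁷/(ℏG²) = 4.68 × 10^113 J/m³.
5.45 × 10^-9 / 4.68 × 10^113 = 1.16 × 10^-122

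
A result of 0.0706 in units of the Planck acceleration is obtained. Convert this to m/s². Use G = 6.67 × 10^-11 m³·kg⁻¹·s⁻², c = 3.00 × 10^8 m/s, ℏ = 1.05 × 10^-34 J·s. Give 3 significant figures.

3.95 × 10^50 m/s²

One Planck acceleration: a_P = √(c⁷/(ℏG)) = 5.59 × 10^51 m/s².
0.0706 × 5.59 × 10^51 m/s² = 3.95 × 10^50 m/s²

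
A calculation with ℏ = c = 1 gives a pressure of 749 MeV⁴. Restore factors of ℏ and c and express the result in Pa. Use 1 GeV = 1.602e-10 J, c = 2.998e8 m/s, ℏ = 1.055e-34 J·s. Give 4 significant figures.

1.559e28 Pa

Pressure is [E]/[L]³ = [E]⁴/(ℏc)³.
1 GeV⁴ → 1/(ℏc)³ × (1 GeV in J)⁴ = 2.082e37 Pa.
Convert the energy scale: 749 MeV⁴ = 7.49e-10 GeV⁴.
Result: 7.49e-10 × 2.082e37 = 1.559e28 Pa.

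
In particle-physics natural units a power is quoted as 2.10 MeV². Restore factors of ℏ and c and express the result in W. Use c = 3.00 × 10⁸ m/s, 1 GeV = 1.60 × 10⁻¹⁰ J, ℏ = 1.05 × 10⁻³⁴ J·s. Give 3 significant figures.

5.12 × 10⁸ W

Power is [E]/[T] = [E]²/ℏ.
1 GeV² → 1/ℏ × (1 GeV in J)² = 2.44 × 10¹⁴ W.
Convert the energy scale: 2.10 MeV² = 2.10 × 10⁻⁶ GeV².
Result: 2.10 × 10⁻⁶ × 2.44 × 10¹⁴ = 5.12 × 10⁸ W.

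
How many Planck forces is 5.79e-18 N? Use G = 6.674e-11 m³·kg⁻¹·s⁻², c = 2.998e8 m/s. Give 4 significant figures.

Planck force: F_P = c⁴/G = 1.210e44 N.
5.79e-18 / 1.210e44 = 4.783e-62

4.783e-62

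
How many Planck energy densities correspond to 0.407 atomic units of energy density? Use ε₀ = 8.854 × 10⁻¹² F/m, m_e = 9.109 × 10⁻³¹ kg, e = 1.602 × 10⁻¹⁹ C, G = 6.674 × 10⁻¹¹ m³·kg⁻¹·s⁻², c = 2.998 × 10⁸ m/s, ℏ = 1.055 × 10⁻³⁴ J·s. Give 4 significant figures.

2.574 × 10⁻¹⁰¹

atomic unit of energy density: u_au = E_h/a₀³ = m_e⁴e¹⁰/((4πε₀)⁵ℏ⁸) = 2.929 × 10¹³ J/m³
Planck energy density: u_P = c⁷/(ℏG²) = 4.632 × 10¹¹³ J/m³
0.407 × 2.929 × 10¹³ / 4.632 × 10¹¹³ = 2.574 × 10⁻¹⁰¹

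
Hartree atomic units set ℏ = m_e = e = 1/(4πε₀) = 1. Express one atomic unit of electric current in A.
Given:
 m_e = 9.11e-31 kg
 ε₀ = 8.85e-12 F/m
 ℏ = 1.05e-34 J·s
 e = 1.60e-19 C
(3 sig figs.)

6.67e-3 A

Dimensional analysis gives I_au = e E_h/ℏ = m_e e⁵/((4πε₀)²ℏ³).
E_h = 4.38e-18 J
e·E_h/ℏ = 6.67e-3 A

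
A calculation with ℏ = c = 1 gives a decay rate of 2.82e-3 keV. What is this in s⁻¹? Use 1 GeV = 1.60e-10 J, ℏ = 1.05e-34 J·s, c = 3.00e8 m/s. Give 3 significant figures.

4.30e15 s⁻¹

A rate is [E]/ℏ; divide by ℏ.
1 GeV → 1/ℏ × (1 GeV in J) = 1.52e24 s⁻¹.
Convert the energy scale: 2.82e-3 keV = 2.82e-9 GeV.
Result: 2.82e-9 × 1.52e24 = 4.30e15 s⁻¹.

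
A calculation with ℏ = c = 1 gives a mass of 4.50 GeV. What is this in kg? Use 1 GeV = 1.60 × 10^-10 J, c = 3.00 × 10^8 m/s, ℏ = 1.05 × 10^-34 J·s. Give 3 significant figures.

8.00 × 10^-27 kg

Mass is [E]/c²; divide by c².
1 GeV → 1/c² × (1 GeV in J) = 1.78 × 10^-27 kg.
Result: 4.50 × 1.78 × 10^-27 = 8.00 × 10^-27 kg.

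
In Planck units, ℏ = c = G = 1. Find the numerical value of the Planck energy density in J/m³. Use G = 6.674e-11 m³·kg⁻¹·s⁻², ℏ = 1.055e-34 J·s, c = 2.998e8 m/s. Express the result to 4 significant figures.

Dimensional analysis gives u_P = c⁷/(ℏG²).
  = 2.177e59 / 4.699e-55
  = 4.632e113 J/m³

4.632e113 J/m³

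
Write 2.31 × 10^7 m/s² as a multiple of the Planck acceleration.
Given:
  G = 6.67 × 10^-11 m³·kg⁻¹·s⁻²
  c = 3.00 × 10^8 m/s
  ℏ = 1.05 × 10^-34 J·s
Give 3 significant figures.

4.13 × 10^-45

Planck acceleration: a_P = √(c⁷/(ℏG)) = 5.59 × 10^51 m/s².
2.31 × 10^7 / 5.59 × 10^51 = 4.13 × 10^-45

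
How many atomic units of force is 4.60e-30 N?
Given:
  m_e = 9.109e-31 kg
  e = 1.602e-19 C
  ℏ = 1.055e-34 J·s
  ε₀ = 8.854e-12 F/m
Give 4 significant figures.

5.596e-23

atomic unit of force: F_au = E_h/a₀ = m_e²e⁶/((4πε₀)³ℏ⁴) = 8.220e-8 N.
4.60e-30 / 8.220e-8 = 5.596e-23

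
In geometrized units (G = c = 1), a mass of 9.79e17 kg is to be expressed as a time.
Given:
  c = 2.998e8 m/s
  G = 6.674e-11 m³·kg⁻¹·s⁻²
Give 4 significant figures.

2.425e-18 s

Mass → time via G/c³.
9.79e17 kg × (G/c³) = 2.425e-18 s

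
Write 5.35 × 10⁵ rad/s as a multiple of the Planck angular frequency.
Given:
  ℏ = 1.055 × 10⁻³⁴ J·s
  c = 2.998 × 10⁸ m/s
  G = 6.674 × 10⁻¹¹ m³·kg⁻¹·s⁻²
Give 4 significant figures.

2.885 × 10⁻³⁸

Planck angular frequency: ω_P = √(c⁵/(ℏG)) = 1.855 × 10⁴³ rad/s.
5.35 × 10⁵ / 1.855 × 10⁴³ = 2.885 × 10⁻³⁸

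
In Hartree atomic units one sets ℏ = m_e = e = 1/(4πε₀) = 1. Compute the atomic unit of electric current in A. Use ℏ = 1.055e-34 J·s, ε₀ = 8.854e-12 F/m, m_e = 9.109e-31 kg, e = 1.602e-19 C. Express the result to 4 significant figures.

I_au = e E_h/ℏ = m_e e⁵/((4πε₀)²ℏ³)
E_h = 4.354e-18 J
e·E_h/ℏ = 6.612e-3 A

6.612e-3 A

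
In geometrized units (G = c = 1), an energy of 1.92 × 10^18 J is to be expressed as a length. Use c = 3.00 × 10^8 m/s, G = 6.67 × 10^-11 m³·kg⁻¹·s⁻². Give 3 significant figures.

1.58 × 10^-26 m

Energy → length via G/c⁴.
1.92 × 10^18 J × (G/c⁴) = 1.58 × 10^-26 m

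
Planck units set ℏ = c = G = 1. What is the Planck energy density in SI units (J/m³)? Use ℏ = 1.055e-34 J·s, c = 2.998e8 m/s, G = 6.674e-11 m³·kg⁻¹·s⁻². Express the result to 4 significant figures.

4.632e113 J/m³

From ℏ = c = G = 1 the energy density scale is u_P = c⁷/(ℏG²).
  = 2.177e59 / 4.699e-55
  = 4.632e113 J/m³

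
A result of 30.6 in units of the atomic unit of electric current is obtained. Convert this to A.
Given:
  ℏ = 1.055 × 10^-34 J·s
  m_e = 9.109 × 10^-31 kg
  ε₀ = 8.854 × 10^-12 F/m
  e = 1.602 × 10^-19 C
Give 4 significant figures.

One atomic unit of electric current: I_au = e E_h/ℏ = m_e e⁵/((4πε₀)²ℏ³) = 6.612 × 10^-3 A.
30.6 × 6.612 × 10^-3 A = 0.2023 A

0.2023 A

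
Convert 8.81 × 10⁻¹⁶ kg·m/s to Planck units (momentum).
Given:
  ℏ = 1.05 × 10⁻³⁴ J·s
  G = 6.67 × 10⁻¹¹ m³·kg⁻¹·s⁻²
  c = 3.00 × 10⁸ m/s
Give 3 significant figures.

Planck momentum: p_P = √(ℏc³/G) = 6.52 kg·m/s.
8.81 × 10⁻¹⁶ / 6.52 = 1.35 × 10⁻¹⁶

1.35 × 10⁻¹⁶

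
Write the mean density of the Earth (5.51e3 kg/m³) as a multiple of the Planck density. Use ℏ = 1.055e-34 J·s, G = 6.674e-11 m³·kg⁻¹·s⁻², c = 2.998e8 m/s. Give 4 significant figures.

Planck density: ρ_P = c⁵/(ℏG²) = 5.154e96 kg/m³.
5.51e3 / 5.154e96 = 1.069e-93

1.069e-93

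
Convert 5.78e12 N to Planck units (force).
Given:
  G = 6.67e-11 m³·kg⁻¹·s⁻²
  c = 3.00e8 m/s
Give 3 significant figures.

4.76e-32

Planck force: F_P = c⁴/G = 1.21e44 N.
5.78e12 / 1.21e44 = 4.76e-32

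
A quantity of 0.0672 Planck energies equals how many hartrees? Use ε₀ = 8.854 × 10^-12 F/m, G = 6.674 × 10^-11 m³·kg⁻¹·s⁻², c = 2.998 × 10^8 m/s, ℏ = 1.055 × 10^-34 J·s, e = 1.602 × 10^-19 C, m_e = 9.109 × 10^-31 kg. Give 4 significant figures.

3.020 × 10^25

Planck energy: E_P = √(ℏc⁵/G) = 1.957 × 10^9 J
hartree: E_h = m_e e⁴/(4πε₀ℏ)² = 4.354 × 10^-18 J
0.0672 × 1.957 × 10^9 / 4.354 × 10^-18 = 3.020 × 10^25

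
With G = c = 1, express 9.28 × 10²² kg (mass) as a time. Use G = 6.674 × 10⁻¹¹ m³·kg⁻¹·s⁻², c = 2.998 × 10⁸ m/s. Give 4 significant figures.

Mass → time via G/c³.
9.28 × 10²² kg × (G/c³) = 2.298 × 10⁻¹³ s

2.298 × 10⁻¹³ s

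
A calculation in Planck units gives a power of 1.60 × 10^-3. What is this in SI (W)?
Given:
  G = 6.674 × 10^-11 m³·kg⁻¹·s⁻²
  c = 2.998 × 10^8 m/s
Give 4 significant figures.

5.806 × 10^49 W

One Planck power: P_P = c⁵/G = 3.629 × 10^52 W.
1.60 × 10^-3 × 3.629 × 10^52 W = 5.806 × 10^49 W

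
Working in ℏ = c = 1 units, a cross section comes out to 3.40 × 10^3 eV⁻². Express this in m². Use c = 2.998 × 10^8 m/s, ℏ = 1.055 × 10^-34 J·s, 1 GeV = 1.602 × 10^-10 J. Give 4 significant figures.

1.325 × 10^-10 m²

Area is [L]² = [E]⁻²·(ℏc)²; restore (ℏc)².
1 GeV⁻² → (ℏc)² × (1 GeV in J)⁻² = 3.898 × 10^-32 m².
Convert the energy scale: 3.40 × 10^3 eV⁻² = 3.40 × 10^21 GeV⁻².
Result: 3.40 × 10^21 × 3.898 × 10^-32 = 1.325 × 10^-10 m².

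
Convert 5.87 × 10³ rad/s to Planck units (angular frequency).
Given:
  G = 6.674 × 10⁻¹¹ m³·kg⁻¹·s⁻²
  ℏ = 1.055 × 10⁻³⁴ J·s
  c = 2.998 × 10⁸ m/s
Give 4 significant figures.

3.165 × 10⁻⁴⁰

Planck angular frequency: ω_P = √(c⁵/(ℏG)) = 1.855 × 10⁴³ rad/s.
5.87 × 10³ / 1.855 × 10⁴³ = 3.165 × 10⁻⁴⁰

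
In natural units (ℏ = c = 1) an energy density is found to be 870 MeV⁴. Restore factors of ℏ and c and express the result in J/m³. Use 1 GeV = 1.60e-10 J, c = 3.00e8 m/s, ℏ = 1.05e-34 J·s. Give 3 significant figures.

1.82e28 J/m³

[E]/[L]³ = [E]⁴/(ℏc)³; restore (ℏc)⁻³.
1 GeV⁴ → 1/(ℏc)³ × (1 GeV in J)⁴ = 2.10e37 J/m³.
Convert the energy scale: 870 MeV⁴ = 8.70e-10 GeV⁴.
Result: 8.70e-10 × 2.10e37 = 1.82e28 J/m³.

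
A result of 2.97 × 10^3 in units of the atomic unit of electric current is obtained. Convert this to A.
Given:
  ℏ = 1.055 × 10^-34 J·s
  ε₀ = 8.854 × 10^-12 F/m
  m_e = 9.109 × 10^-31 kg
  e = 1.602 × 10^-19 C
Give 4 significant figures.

19.64 A

One atomic unit of electric current: I_au = e E_h/ℏ = m_e e⁵/((4πε₀)²ℏ³) = 6.612 × 10^-3 A.
2.97 × 10^3 × 6.612 × 10^-3 A = 19.64 A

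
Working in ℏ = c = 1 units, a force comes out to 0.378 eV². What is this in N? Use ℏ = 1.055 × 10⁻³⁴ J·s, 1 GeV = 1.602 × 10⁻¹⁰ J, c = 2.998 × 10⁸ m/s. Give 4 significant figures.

3.067 × 10⁻¹³ N

Force is [E]/[L] = [E]²/(ℏc); restore (ℏc)⁻¹.
1 GeV² → 1/(ℏc) × (1 GeV in J)² = 8.114 × 10⁵ N.
Convert the energy scale: 0.378 eV² = 3.78 × 10⁻¹⁹ GeV².
Result: 3.78 × 10⁻¹⁹ × 8.114 × 10⁵ = 3.067 × 10⁻¹³ N.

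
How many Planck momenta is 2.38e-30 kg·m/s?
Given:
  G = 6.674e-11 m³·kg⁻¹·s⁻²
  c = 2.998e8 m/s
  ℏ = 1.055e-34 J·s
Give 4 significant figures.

Planck momentum: p_P = √(ℏc³/G) = 6.527 kg·m/s.
2.38e-30 / 6.527 = 3.647e-31

3.647e-31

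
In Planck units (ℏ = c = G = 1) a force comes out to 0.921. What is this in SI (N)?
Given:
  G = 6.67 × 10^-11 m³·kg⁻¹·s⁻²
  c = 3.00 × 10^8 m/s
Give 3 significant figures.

1.12 × 10^44 N

One Planck force: F_P = c⁴/G = 1.21 × 10^44 N.
0.921 × 1.21 × 10^44 N = 1.12 × 10^44 N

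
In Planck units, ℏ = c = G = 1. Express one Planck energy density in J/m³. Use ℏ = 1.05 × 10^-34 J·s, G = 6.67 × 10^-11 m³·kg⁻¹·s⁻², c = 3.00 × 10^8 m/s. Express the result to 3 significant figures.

Dimensional analysis gives u_P = c⁷/(ℏG²).
  = 2.19 × 10^59 / 4.67 × 10^-55
  = 4.68 × 10^113 J/m³

4.68 × 10^113 J/m³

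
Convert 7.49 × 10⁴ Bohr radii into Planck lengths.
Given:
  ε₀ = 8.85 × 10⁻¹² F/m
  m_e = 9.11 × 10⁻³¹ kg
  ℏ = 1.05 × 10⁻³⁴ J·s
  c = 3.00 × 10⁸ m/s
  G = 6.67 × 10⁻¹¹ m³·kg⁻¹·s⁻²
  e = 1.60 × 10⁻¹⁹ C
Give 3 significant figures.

2.45 × 10²⁹

Bohr radius: a₀ = 4πε₀ℏ²/(m_e e²) = 5.26 × 10⁻¹¹ m
Planck length: ℓ_P = √(ℏG/c³) = 1.61 × 10⁻³⁵ m
7.49 × 10⁴ × 5.26 × 10⁻¹¹ / 1.61 × 10⁻³⁵ = 2.45 × 10²⁹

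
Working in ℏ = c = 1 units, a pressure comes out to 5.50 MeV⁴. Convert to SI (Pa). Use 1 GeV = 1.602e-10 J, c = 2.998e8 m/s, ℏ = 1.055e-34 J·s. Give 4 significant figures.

Pressure is [E]/[L]³ = [E]⁴/(ℏc)³.
1 GeV⁴ → 1/(ℏc)³ × (1 GeV in J)⁴ = 2.082e37 Pa.
Convert the energy scale: 5.50 MeV⁴ = 5.50e-12 GeV⁴.
Result: 5.50e-12 × 2.082e37 = 1.145e26 Pa.

1.145e26 Pa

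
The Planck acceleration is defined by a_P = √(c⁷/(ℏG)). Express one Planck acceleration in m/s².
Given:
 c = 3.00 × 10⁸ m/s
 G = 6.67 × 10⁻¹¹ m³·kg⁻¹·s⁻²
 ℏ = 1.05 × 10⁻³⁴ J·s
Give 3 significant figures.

5.59 × 10⁵¹ m/s²

a_P = √(c⁷/(ℏG))
  = √(3.12 × 10¹⁰³)
  = 5.59 × 10⁵¹ m/s²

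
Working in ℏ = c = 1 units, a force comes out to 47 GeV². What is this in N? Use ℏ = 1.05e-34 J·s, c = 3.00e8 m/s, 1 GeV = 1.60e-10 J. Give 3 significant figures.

Force is [E]/[L] = [E]²/(ℏc); restore (ℏc)⁻¹.
1 GeV² → 1/(ℏc) × (1 GeV in J)² = 8.13e5 N.
Result: 47 × 8.13e5 = 3.82e7 N.

3.82e7 N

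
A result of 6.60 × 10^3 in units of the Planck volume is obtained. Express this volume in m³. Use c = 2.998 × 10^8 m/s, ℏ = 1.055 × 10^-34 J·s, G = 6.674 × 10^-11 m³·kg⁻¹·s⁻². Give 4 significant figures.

2.788 × 10^-101 m³

One Planck volume: V_P = (ℏG/c³)^(3/2) = 4.224 × 10^-105 m³.
6.60 × 10^3 × 4.224 × 10^-105 m³ = 2.788 × 10^-101 m³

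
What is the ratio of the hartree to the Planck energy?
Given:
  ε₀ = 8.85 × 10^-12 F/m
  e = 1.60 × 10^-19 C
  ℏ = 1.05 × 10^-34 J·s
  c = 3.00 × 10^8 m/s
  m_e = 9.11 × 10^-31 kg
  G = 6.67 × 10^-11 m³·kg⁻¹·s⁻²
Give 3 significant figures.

hartree: E_h = m_e e⁴/(4πε₀ℏ)² = 4.38 × 10^-18 J
Planck energy: E_P = √(ℏc⁵/G) = 1.96 × 10^9 J
ratio = 4.38 × 10^-18 / 1.96 × 10^9 = 2.24 × 10^-27

2.24 × 10^-27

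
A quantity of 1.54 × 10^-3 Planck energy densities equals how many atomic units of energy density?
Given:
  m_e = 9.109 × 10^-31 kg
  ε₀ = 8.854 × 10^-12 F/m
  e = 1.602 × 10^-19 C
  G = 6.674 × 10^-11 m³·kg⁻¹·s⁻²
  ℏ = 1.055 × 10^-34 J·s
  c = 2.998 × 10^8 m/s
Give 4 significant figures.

2.435 × 10^97

Planck energy density: u_P = c⁷/(ℏG²) = 4.632 × 10^113 J/m³
atomic unit of energy density: u_au = E_h/a₀³ = m_e⁴e¹⁰/((4πε₀)⁵ℏ⁸) = 2.929 × 10^13 J/m³
1.54 × 10^-3 × 4.632 × 10^113 / 2.929 × 10^13 = 2.435 × 10^97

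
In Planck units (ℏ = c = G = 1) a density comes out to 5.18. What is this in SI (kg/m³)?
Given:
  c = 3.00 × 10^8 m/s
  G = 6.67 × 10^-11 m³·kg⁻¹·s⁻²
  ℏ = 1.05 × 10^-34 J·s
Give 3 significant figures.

One Planck density: ρ_P = c⁵/(ℏG²) = 5.20 × 10^96 kg/m³.
5.18 × 5.20 × 10^96 kg/m³ = 2.69 × 10^97 kg/m³

2.69 × 10^97 kg/m³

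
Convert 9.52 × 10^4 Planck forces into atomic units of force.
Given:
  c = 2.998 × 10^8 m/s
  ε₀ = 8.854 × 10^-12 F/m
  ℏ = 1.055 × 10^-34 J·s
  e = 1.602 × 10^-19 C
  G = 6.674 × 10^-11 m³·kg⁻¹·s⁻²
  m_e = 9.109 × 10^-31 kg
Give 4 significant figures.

Planck force: F_P = c⁴/G = 1.210 × 10^44 N
atomic unit of force: F_au = E_h/a₀ = m_e²e⁶/((4πε₀)³ℏ⁴) = 8.220 × 10^-8 N
9.52 × 10^4 × 1.210 × 10^44 / 8.220 × 10^-8 = 1.402 × 10^56

1.402 × 10^56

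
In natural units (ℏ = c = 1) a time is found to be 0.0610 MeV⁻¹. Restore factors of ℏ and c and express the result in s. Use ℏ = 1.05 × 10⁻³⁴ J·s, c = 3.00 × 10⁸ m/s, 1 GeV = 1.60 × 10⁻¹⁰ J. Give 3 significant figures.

A time is [E]⁻¹ in ℏ=c=1; restore one factor of ℏ.
1 GeV⁻¹ → ℏ × (1 GeV in J)⁻¹ = 6.56 × 10⁻²⁵ s.
Convert the energy scale: 0.0610 MeV⁻¹ = 61 GeV⁻¹.
Result: 61 × 6.56 × 10⁻²⁵ = 4.00 × 10⁻²³ s.

4.00 × 10⁻²³ s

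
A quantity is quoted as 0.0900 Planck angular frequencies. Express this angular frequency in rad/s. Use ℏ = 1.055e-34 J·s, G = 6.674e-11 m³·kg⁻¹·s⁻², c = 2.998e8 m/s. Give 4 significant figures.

One Planck angular frequency: ω_P = √(c⁵/(ℏG)) = 1.855e43 rad/s.
0.0900 × 1.855e43 rad/s = 1.669e42 rad/s

1.669e42 rad/s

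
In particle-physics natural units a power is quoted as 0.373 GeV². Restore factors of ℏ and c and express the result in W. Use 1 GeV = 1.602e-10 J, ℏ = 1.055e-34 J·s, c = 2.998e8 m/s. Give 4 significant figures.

9.074e13 W

Power is [E]/[T] = [E]²/ℏ.
1 GeV² → 1/ℏ × (1 GeV in J)² = 2.433e14 W.
Result: 0.373 × 2.433e14 = 9.074e13 W.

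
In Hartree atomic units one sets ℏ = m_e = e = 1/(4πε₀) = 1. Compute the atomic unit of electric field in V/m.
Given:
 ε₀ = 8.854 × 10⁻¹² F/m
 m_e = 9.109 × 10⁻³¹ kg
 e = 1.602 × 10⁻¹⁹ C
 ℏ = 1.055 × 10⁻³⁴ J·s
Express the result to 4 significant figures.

E_au = E_h/(e a₀) = m_e²e⁵/((4πε₀)³ℏ⁴)
E_h = 4.354 × 10⁻¹⁸ J
a₀ = 5.297 × 10⁻¹¹ m
E_h/(e·a₀) = 5.131 × 10¹¹ V/m

5.131 × 10¹¹ V/m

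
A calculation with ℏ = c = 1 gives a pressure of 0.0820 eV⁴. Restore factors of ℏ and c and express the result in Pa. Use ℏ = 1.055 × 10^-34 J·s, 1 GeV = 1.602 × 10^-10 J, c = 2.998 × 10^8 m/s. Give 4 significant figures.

Pressure is [E]/[L]³ = [E]⁴/(ℏc)³.
1 GeV⁴ → 1/(ℏc)³ × (1 GeV in J)⁴ = 2.082 × 10^37 Pa.
Convert the energy scale: 0.0820 eV⁴ = 8.20 × 10^-38 GeV⁴.
Result: 8.20 × 10^-38 × 2.082 × 10^37 = 1.707 Pa.

1.707 Pa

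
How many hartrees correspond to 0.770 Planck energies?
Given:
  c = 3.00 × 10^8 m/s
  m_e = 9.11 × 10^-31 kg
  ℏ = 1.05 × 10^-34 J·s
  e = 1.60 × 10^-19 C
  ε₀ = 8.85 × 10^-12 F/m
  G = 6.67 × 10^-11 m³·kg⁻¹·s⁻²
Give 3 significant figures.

3.44 × 10^26

Planck energy: E_P = √(ℏc⁵/G) = 1.96 × 10^9 J
hartree: E_h = m_e e⁴/(4πε₀ℏ)² = 4.38 × 10^-18 J
0.770 × 1.96 × 10^9 / 4.38 × 10^-18 = 3.44 × 10^26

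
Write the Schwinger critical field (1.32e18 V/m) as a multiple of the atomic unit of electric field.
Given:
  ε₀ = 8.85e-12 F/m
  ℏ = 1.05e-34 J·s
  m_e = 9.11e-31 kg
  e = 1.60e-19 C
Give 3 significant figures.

2.54e6

atomic unit of electric field: E_au = E_h/(e a₀) = m_e²e⁵/((4πε₀)³ℏ⁴) = 5.20e11 V/m.
1.32e18 / 5.20e11 = 2.54e6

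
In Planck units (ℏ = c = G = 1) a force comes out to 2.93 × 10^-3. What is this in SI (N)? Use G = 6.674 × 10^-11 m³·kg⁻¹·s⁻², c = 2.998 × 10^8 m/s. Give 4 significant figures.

One Planck force: F_P = c⁴/G = 1.210 × 10^44 N.
2.93 × 10^-3 × 1.210 × 10^44 N = 3.547 × 10^41 N

3.547 × 10^41 N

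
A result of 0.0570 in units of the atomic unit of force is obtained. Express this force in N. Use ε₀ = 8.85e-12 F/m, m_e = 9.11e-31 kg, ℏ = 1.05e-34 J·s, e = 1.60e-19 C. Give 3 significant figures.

One atomic unit of force: F_au = E_h/a₀ = m_e²e⁶/((4πε₀)³ℏ⁴) = 8.33e-8 N.
0.0570 × 8.33e-8 N = 4.75e-9 N

4.75e-9 N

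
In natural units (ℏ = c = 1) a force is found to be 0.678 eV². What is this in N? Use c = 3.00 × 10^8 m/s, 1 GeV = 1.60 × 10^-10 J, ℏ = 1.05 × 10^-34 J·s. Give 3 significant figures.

5.51 × 10^-13 N

Force is [E]/[L] = [E]²/(ℏc); restore (ℏc)⁻¹.
1 GeV² → 1/(ℏc) × (1 GeV in J)² = 8.13 × 10^5 N.
Convert the energy scale: 0.678 eV² = 6.78 × 10^-19 GeV².
Result: 6.78 × 10^-19 × 8.13 × 10^5 = 5.51 × 10^-13 N.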